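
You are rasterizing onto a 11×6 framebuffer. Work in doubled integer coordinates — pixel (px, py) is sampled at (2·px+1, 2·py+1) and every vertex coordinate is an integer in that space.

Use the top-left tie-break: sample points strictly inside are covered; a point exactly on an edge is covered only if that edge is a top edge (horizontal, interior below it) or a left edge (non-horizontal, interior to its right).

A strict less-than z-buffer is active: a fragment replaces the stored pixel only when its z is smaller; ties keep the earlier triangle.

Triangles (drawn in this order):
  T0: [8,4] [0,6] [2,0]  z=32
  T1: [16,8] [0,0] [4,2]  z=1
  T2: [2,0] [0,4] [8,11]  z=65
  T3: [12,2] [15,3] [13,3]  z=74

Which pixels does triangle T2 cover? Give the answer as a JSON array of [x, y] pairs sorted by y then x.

T0:
  2·area = 44
  edge (8, 4)→(0, 6): d=(-8,2) right/bottom  bias=-1
  edge (0, 6)→(2, 0): d=(2,-6) top-left  bias=+0
  edge (2, 0)→(8, 4): d=(6,4) right/bottom  bias=-1
    (1,0)@(3, 1): e=[34,8,2] → █
    (2,0)@(5, 1): e=[30,20,-6] → ·
    (0,1)@(1, 3): e=[22,0,22] → █  [on edge]
    (2,1)@(5, 3): e=[14,24,6] → █
    (3,1)@(7, 3): e=[10,36,-2] → ·
    (0,2)@(1, 5): e=[6,4,34] → █
    (2,2)@(5, 5): e=[-2,28,18] → ·
    (0,3)@(1, 7): e=[-10,8,46] → ·
    (1,3)@(3, 7): e=[-14,20,38] → ·
  covered (6 px):
    · █ · · · · · · · · ·
    █ █ █ · · · · · · · ·
    █ █ · · · · · · · · ·
    · · · · · · · · · · ·
    · · · · · · · · · · ·
    · · · · · · · · · · ·
T1:
  degenerate (2·area = 0) — covers nothing
T2:
  2·area = 46  (B↔C swapped to make it positive)
  edge (2, 0)→(8, 11): d=(6,11) right/bottom  bias=-1
  edge (8, 11)→(0, 4): d=(-8,-7) top-left  bias=+0
  edge (0, 4)→(2, 0): d=(2,-4) top-left  bias=+0
    (0,1)@(1, 3): e=[29,15,2] → █
    (1,1)@(3, 3): e=[7,29,10] → █
    (2,1)@(5, 3): e=[-15,43,18] → ·
    (0,2)@(1, 5): e=[41,-1,6] → ·
    (1,2)@(3, 5): e=[19,13,14] → █
    (2,2)@(5, 5): e=[-3,27,22] → ·
    (1,3)@(3, 7): e=[31,-3,18] → ·
    (2,3)@(5, 7): e=[9,11,26] → █
    (3,3)@(7, 7): e=[-13,25,34] → ·
    (2,4)@(5, 9): e=[21,-5,30] → ·
  covered (4 px):
    · · · · · · · · · · ·
    █ █ · · · · · · · · ·
    · █ · · · · · · · · ·
    · · █ · · · · · · · ·
    · · · · · · · · · · ·
    · · · · · · · · · · ·
T3:
  2·area = 2
  edge (12, 2)→(15, 3): d=(3,1) right/bottom  bias=-1
  edge (15, 3)→(13, 3): d=(-2,0) right/bottom  bias=-1
  edge (13, 3)→(12, 2): d=(-1,-1) top-left  bias=+0
    (4,0)@(9, 1): e=[0,4,-2] → ·  [on edge]
    (5,0)@(11, 1): e=[-2,4,0] → ·  [on edge]
    (0,1)@(1, 3): e=[14,0,-12] → ·  [on edge]
    (1,1)@(3, 3): e=[12,0,-10] → ·  [on edge]
    (2,1)@(5, 3): e=[10,0,-8] → ·  [on edge]
    (3,1)@(7, 3): e=[8,0,-6] → ·  [on edge]
    (4,1)@(9, 3): e=[6,0,-4] → ·  [on edge]
    (5,1)@(11, 3): e=[4,0,-2] → ·  [on edge]
    (6,1)@(13, 3): e=[2,0,0] → ·  [on edge]
    (7,1)@(15, 3): e=[0,0,2] → ·  [on edge]
    (8,1)@(17, 3): e=[-2,0,4] → ·  [on edge]
    (9,1)@(19, 3): e=[-4,0,6] → ·  [on edge]
    (10,1)@(21, 3): e=[-6,0,8] → ·  [on edge]
    (7,2)@(15, 5): e=[6,-4,0] → ·  [on edge]
    (10,2)@(21, 5): e=[0,-4,6] → ·  [on edge]
    (8,3)@(17, 7): e=[10,-8,0] → ·  [on edge]
    (9,4)@(19, 9): e=[14,-12,0] → ·  [on edge]
    (10,5)@(21, 11): e=[18,-16,0] → ·  [on edge]
  covered (0 px):
    · · · · · · · · · · ·
    · · · · · · · · · · ·
    · · · · · · · · · · ·
    · · · · · · · · · · ·
    · · · · · · · · · · ·
    · · · · · · · · · · ·

Result: [[0,1],[1,1],[1,2],[2,3]]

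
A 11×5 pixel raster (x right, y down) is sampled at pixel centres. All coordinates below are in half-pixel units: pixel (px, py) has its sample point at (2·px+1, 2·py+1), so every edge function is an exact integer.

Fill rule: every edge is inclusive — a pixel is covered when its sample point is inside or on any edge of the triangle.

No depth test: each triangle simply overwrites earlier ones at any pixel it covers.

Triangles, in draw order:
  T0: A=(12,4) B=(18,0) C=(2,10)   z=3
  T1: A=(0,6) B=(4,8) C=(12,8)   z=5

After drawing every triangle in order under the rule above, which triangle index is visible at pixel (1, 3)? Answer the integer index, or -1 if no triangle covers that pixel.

T0:
  2·area = 4  (B↔C swapped to make it positive)
  edge (12, 4)→(2, 10): d=(-10,6) inclusive
  edge (2, 10)→(18, 0): d=(16,-10) inclusive
  edge (18, 0)→(12, 4): d=(-6,4) inclusive
    (8,0)@(17, 1): e=[0,6,-2] → ·  [on edge]
    (3,3)@(7, 7): e=[0,2,2] → #  [on edge]
    (4,3)@(9, 7): e=[-12,22,-6] → ·
    (3,4)@(7, 9): e=[-20,34,-10] → ·
  covered (1 px):
    · · · · · · · · · · ·
    · · · · · · · · · · ·
    · · · · · · · · · · ·
    · · · # · · · · · · ·
    · · · · · · · · · · ·
T1:
  2·area = 16  (B↔C swapped to make it positive)
  edge (0, 6)→(12, 8): d=(12,2) inclusive
  edge (12, 8)→(4, 8): d=(-8,0) inclusive
  edge (4, 8)→(0, 6): d=(-4,-2) inclusive
    (1,3)@(3, 7): e=[6,8,2] → #
    (2,3)@(5, 7): e=[2,8,6] → #
    (3,3)@(7, 7): e=[-2,8,10] → ·
    (1,4)@(3, 9): e=[30,-8,-6] → ·
    (2,4)@(5, 9): e=[26,-8,-2] → ·
  covered (2 px):
    · · · · · · · · · · ·
    · · · · · · · · · · ·
    · · · · · · · · · · ·
    · # # · · · · · · · ·
    · · · · · · · · · · ·

Z-buffer (winner per pixel, '.' = empty):
  . . . . . . . . . . .
  . . . . . . . . . . .
  . . . . . . . . . . .
  . 1 1 0 . . . . . . .
  . . . . . . . . . . .

Final: 1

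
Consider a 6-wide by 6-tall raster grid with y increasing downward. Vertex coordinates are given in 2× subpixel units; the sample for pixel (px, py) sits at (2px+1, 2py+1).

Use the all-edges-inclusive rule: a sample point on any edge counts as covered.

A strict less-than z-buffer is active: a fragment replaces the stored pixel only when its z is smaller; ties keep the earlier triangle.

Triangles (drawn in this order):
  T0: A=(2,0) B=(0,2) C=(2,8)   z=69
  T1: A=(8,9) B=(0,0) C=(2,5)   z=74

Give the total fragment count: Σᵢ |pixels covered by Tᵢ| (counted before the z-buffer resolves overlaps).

T0:
  2·area = 16  (B↔C swapped to make it positive)
  edge (2, 0)→(2, 8): d=(0,8) inclusive
  edge (2, 8)→(0, 2): d=(-2,-6) inclusive
  edge (0, 2)→(2, 0): d=(2,-2) inclusive
    (0,0)@(1, 1): e=[8,8,0] → X  [on edge]
    (1,0)@(3, 1): e=[-8,20,4] → .
    (0,1)@(1, 3): e=[8,4,4] → X
    (1,1)@(3, 3): e=[-8,16,8] → .
    (0,2)@(1, 5): e=[8,0,8] → X  [on edge]
    (1,2)@(3, 5): e=[-8,12,12] → .
    (0,3)@(1, 7): e=[8,-4,12] → .
    (1,5)@(3, 11): e=[-8,0,24] → .  [on edge]
  covered (3 px):
    X . . . . .
    X . . . . .
    X . . . . .
    . . . . . .
    . . . . . .
    . . . . . .
T1:
  2·area = 22  (B↔C swapped to make it positive)
  edge (8, 9)→(2, 5): d=(-6,-4) inclusive
  edge (2, 5)→(0, 0): d=(-2,-5) inclusive
  edge (0, 0)→(8, 9): d=(8,9) inclusive
    (1,2)@(3, 5): e=[4,5,13] → X
    (2,2)@(5, 5): e=[12,15,-5] → .
    (1,3)@(3, 7): e=[-8,1,29] → .
    (2,3)@(5, 7): e=[0,11,11] → X  [on edge]
    (3,3)@(7, 7): e=[8,21,-7] → .
    (2,4)@(5, 9): e=[-12,7,27] → .
    (5,5)@(11, 11): e=[0,33,-11] → .  [on edge]
  covered (2 px):
    . . . . . .
    . . . . . .
    . X . . . .
    . . X . . .
    . . . . . .
    . . . . . .

Final: 5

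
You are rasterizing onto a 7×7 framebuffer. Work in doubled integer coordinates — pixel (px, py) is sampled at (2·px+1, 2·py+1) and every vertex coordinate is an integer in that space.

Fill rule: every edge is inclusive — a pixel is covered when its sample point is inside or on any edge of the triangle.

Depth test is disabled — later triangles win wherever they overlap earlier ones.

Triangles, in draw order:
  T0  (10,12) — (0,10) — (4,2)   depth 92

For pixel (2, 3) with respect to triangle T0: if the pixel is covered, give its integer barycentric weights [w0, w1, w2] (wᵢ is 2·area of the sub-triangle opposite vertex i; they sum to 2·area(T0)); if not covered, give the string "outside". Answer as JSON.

T0:
  2·area = 88
  edge (10, 12)→(0, 10): d=(-10,-2) inclusive
  edge (0, 10)→(4, 2): d=(4,-8) inclusive
  edge (4, 2)→(10, 12): d=(6,10) inclusive
    (1,2)@(3, 5): e=[56,4,28] → #
    (2,2)@(5, 5): e=[60,20,8] → #
    (3,2)@(7, 5): e=[64,36,-12] → ·
    (1,3)@(3, 7): e=[36,12,40] → #
    (3,3)@(7, 7): e=[44,44,0] → #  [on edge]
    (4,3)@(9, 7): e=[48,60,-20] → ·
    (0,4)@(1, 9): e=[12,4,72] → #
    (4,4)@(9, 9): e=[28,68,-8] → ·
    (0,5)@(1, 11): e=[-8,12,84] → ·
    (1,5)@(3, 11): e=[-4,28,64] → ·
    (2,5)@(5, 11): e=[0,44,44] → #  [on edge]
    (4,5)@(9, 11): e=[8,76,4] → #
  covered (12 px):
    · · · · · · ·
    · · · · · · ·
    · # # · · · ·
    · # # # · · ·
    # # # # · · ·
    · · # # # · ·
    · · · · · · ·

Result: [28,20,40]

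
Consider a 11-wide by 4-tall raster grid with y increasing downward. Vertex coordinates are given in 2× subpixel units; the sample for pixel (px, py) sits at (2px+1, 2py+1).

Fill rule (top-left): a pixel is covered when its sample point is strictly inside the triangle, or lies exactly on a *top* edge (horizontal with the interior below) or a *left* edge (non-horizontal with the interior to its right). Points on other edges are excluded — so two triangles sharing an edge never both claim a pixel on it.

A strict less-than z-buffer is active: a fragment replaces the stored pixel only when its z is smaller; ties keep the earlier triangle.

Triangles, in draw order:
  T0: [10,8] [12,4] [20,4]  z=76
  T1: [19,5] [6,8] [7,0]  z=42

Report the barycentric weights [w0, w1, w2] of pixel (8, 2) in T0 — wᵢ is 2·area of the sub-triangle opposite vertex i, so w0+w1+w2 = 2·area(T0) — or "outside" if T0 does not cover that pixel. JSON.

T0:
  2·area = 32
  edge (10, 8)→(12, 4): d=(2,-4) top-left  bias=+0
  edge (12, 4)→(20, 4): d=(8,0) top-left  bias=+0
  edge (20, 4)→(10, 8): d=(-10,4) right/bottom  bias=-1
    (6,2)@(13, 5): e=[6,8,18] → #
    (7,2)@(15, 5): e=[14,8,10] → #
    (8,2)@(17, 5): e=[22,8,2] → #
    (9,2)@(19, 5): e=[30,8,-6] → ·
    (5,3)@(11, 7): e=[2,24,6] → #
    (6,3)@(13, 7): e=[10,24,-2] → ·
    (7,3)@(15, 7): e=[18,24,-10] → ·
    (8,3)@(17, 7): e=[26,24,-18] → ·
  covered (4 px):
    · · · · · · · · · · ·
    · · · · · · · · · · ·
    · · · · · · # # # · ·
    · · · · · # · · · · ·
T1:
  2·area = 101
  edge (19, 5)→(6, 8): d=(-13,3) right/bottom  bias=-1
  edge (6, 8)→(7, 0): d=(1,-8) top-left  bias=+0
  edge (7, 0)→(19, 5): d=(12,5) right/bottom  bias=-1
    (3,0)@(7, 1): e=[88,1,12] → #
    (4,0)@(9, 1): e=[82,17,2] → #
    (5,0)@(11, 1): e=[76,33,-8] → ·
    (3,1)@(7, 3): e=[62,3,36] → #
    (5,1)@(11, 3): e=[50,35,16] → #
    (6,1)@(13, 3): e=[44,51,6] → #
    (7,1)@(15, 3): e=[38,67,-4] → ·
    (3,2)@(7, 5): e=[36,5,60] → #
    (7,2)@(15, 5): e=[12,69,20] → #
    (8,2)@(17, 5): e=[6,85,10] → #
    (9,2)@(19, 5): e=[0,101,0] → ·  [on edge]
    (3,3)@(7, 7): e=[10,7,84] → #
  covered (14 px):
    · · · # # · · · · · ·
    · · · # # # # · · · ·
    · · · # # # # # # · ·
    · · · # # · · · · · ·

Final: [8,2,22]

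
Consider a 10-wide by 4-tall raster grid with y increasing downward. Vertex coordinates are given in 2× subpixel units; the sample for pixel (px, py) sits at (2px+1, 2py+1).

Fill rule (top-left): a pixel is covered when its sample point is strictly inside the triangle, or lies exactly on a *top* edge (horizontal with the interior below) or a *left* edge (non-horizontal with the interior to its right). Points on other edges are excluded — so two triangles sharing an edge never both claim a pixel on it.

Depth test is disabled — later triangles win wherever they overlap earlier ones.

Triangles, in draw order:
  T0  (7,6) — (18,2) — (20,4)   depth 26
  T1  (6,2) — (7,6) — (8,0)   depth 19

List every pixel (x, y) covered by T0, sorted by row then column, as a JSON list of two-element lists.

T0:
  2·area = 30
  edge (7, 6)→(18, 2): d=(11,-4) top-left  bias=+0
  edge (18, 2)→(20, 4): d=(2,2) right/bottom  bias=-1
  edge (20, 4)→(7, 6): d=(-13,2) right/bottom  bias=-1
    (8,0)@(17, 1): e=[-15,0,45] → ·  [on edge]
    (8,1)@(17, 3): e=[7,4,19] → #
    (9,1)@(19, 3): e=[15,0,15] → ·  [on edge]
    (5,2)@(11, 5): e=[5,20,5] → #
    (6,2)@(13, 5): e=[13,16,1] → #
    (7,2)@(15, 5): e=[21,12,-3] → ·
    (8,2)@(17, 5): e=[29,8,-7] → ·
    (5,3)@(11, 7): e=[27,24,-21] → ·
    (6,3)@(13, 7): e=[35,20,-25] → ·
  covered (3 px):
    · · · · · · · · · ·
    · · · · · · · · # ·
    · · · · · # # · · ·
    · · · · · · · · · ·
T1:
  2·area = 10  (B↔C swapped to make it positive)
  edge (6, 2)→(8, 0): d=(2,-2) top-left  bias=+0
  edge (8, 0)→(7, 6): d=(-1,6) right/bottom  bias=-1
  edge (7, 6)→(6, 2): d=(-1,-4) top-left  bias=+0
    (3,0)@(7, 1): e=[0,5,5] → #  [on edge]
    (4,0)@(9, 1): e=[4,-7,13] → ·
    (2,1)@(5, 3): e=[0,15,-5] → ·  [on edge]
    (3,1)@(7, 3): e=[4,3,3] → #
    (4,1)@(9, 3): e=[8,-9,11] → ·
    (1,2)@(3, 5): e=[0,25,-15] → ·  [on edge]
    (3,2)@(7, 5): e=[8,1,1] → #
    (4,2)@(9, 5): e=[12,-11,9] → ·
    (0,3)@(1, 7): e=[0,35,-25] → ·  [on edge]
    (3,3)@(7, 7): e=[12,-1,-1] → ·
  covered (3 px):
    · · · # · · · · · ·
    · · · # · · · · · ·
    · · · # · · · · · ·
    · · · · · · · · · ·

Result: [[8,1],[5,2],[6,2]]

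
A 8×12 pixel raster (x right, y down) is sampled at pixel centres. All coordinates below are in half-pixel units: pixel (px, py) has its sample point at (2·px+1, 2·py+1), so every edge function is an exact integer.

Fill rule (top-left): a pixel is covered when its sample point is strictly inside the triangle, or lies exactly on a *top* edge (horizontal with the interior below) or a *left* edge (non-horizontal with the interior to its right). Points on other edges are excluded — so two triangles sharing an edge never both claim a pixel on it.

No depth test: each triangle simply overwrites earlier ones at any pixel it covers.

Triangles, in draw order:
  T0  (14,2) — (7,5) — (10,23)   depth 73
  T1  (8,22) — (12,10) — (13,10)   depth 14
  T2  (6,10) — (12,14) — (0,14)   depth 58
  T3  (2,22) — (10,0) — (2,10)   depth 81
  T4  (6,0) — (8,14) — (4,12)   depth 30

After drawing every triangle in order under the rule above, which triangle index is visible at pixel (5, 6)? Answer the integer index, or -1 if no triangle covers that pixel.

T0:
  2·area = 135  (B↔C swapped to make it positive)
  edge (14, 2)→(10, 23): d=(-4,21) right/bottom  bias=-1
  edge (10, 23)→(7, 5): d=(-3,-18) top-left  bias=+0
  edge (7, 5)→(14, 2): d=(7,-3) top-left  bias=+0
    (6,1)@(13, 3): e=[17,114,4] → █
    (7,1)@(15, 3): e=[-25,150,10] → ·
    (3,2)@(7, 5): e=[135,0,0] → █  [on edge]
    (4,2)@(9, 5): e=[93,36,6] → █
    (5,2)@(11, 5): e=[51,72,12] → █
    (7,2)@(15, 5): e=[-33,144,24] → ·
    (3,3)@(7, 7): e=[127,-6,14] → ·
    (4,3)@(9, 7): e=[85,30,20] → █
    (7,3)@(15, 7): e=[-41,138,38] → ·
    (4,4)@(9, 9): e=[77,24,34] → █
    (6,4)@(13, 9): e=[-7,96,46] → ·
    (4,5)@(9, 11): e=[69,18,48] → █
    (4,8)@(9, 17): e=[45,0,90] → █  [on edge]
  covered (18 px):
    · · · · · · · ·
    · · · · · · █ ·
    · · · █ █ █ █ ·
    · · · · █ █ █ ·
    · · · · █ █ · ·
    · · · · █ █ · ·
    · · · · █ █ · ·
    · · · · █ █ · ·
    · · · · █ █ · ·
    · · · · · · · ·
    · · · · · · · ·
    · · · · · · · ·
T1:
  2·area = 12
  edge (8, 22)→(12, 10): d=(4,-12) top-left  bias=+0
  edge (12, 10)→(13, 10): d=(1,0) top-left  bias=+0
  edge (13, 10)→(8, 22): d=(-5,12) right/bottom  bias=-1
    (7,0)@(15, 1): e=[0,-9,21] → ·  [on edge]
    (6,3)@(13, 7): e=[0,-3,15] → ·  [on edge]
    (5,6)@(11, 13): e=[0,3,9] → █  [on edge]
    (6,6)@(13, 13): e=[24,3,-15] → ·
    (5,7)@(11, 15): e=[8,5,-1] → ·
    (4,9)@(9, 19): e=[0,9,3] → █  [on edge]
    (5,9)@(11, 19): e=[24,9,-21] → ·
    (4,10)@(9, 21): e=[8,11,-7] → ·
  covered (2 px):
    · · · · · · · ·
    · · · · · · · ·
    · · · · · · · ·
    · · · · · · · ·
    · · · · · · · ·
    · · · · · · · ·
    · · · · · █ · ·
    · · · · · · · ·
    · · · · · · · ·
    · · · · █ · · ·
    · · · · · · · ·
    · · · · · · · ·
T2:
  2·area = 48
  edge (6, 10)→(12, 14): d=(6,4) right/bottom  bias=-1
  edge (12, 14)→(0, 14): d=(-12,0) right/bottom  bias=-1
  edge (0, 14)→(6, 10): d=(6,-4) top-left  bias=+0
    (2,5)@(5, 11): e=[10,36,2] → █
    (3,5)@(7, 11): e=[2,36,10] → █
    (4,5)@(9, 11): e=[-6,36,18] → ·
    (1,6)@(3, 13): e=[30,12,6] → █
    (4,6)@(9, 13): e=[6,12,30] → █
    (5,6)@(11, 13): e=[-2,12,38] → ·
    (1,7)@(3, 15): e=[42,-12,18] → ·
    (2,7)@(5, 15): e=[34,-12,26] → ·
    (3,7)@(7, 15): e=[26,-12,34] → ·
    (4,7)@(9, 15): e=[18,-12,42] → ·
  covered (6 px):
    · · · · · · · ·
    · · · · · · · ·
    · · · · · · · ·
    · · · · · · · ·
    · · · · · · · ·
    · · █ █ · · · ·
    · █ █ █ █ · · ·
    · · · · · · · ·
    · · · · · · · ·
    · · · · · · · ·
    · · · · · · · ·
    · · · · · · · ·
T3:
  2·area = 96  (B↔C swapped to make it positive)
  edge (2, 22)→(2, 10): d=(0,-12) top-left  bias=+0
  edge (2, 10)→(10, 0): d=(8,-10) top-left  bias=+0
  edge (10, 0)→(2, 22): d=(-8,22) right/bottom  bias=-1
    (3,2)@(7, 5): e=[60,10,26] → █
    (4,2)@(9, 5): e=[84,30,-18] → ·
    (2,3)@(5, 7): e=[36,6,54] → █
    (4,3)@(9, 7): e=[84,46,-34] → ·
    (1,4)@(3, 9): e=[12,2,82] → █
    (3,4)@(7, 9): e=[60,42,-6] → ·
    (1,5)@(3, 11): e=[12,18,66] → █
    (3,5)@(7, 11): e=[60,58,-22] → ·
    (1,6)@(3, 13): e=[12,34,50] → █
    (3,6)@(7, 13): e=[60,74,-38] → ·
    (1,7)@(3, 15): e=[12,50,34] → █
    (2,7)@(5, 15): e=[36,70,-10] → ·
  covered (12 px):
    · · · · · · · ·
    · · · · · · · ·
    · · · █ · · · ·
    · · █ █ · · · ·
    · █ █ · · · · ·
    · █ █ · · · · ·
    · █ █ · · · · ·
    · █ · · · · · ·
    · █ · · · · · ·
    · █ · · · · · ·
    · · · · · · · ·
    · · · · · · · ·
T4:
  2·area = 52
  edge (6, 0)→(8, 14): d=(2,14) right/bottom  bias=-1
  edge (8, 14)→(4, 12): d=(-4,-2) top-left  bias=+0
  edge (4, 12)→(6, 0): d=(2,-12) top-left  bias=+0
    (2,3)@(5, 7): e=[28,22,2] → █
    (3,3)@(7, 7): e=[0,26,26] → ·  [on edge]
    (2,4)@(5, 9): e=[32,14,6] → █
    (3,4)@(7, 9): e=[4,18,30] → █
    (4,4)@(9, 9): e=[-24,22,54] → ·
    (2,5)@(5, 11): e=[36,6,10] → █
    (4,5)@(9, 11): e=[-20,14,58] → ·
    (2,6)@(5, 13): e=[40,-2,14] → ·
    (3,6)@(7, 13): e=[12,2,38] → █
    (4,6)@(9, 13): e=[-16,6,62] → ·
    (3,7)@(7, 15): e=[16,-6,42] → ·
    (4,10)@(9, 21): e=[0,-26,78] → ·  [on edge]
  covered (6 px):
    · · · · · · · ·
    · · · · · · · ·
    · · · · · · · ·
    · · █ · · · · ·
    · · █ █ · · · ·
    · · █ █ · · · ·
    · · · █ · · · ·
    · · · · · · · ·
    · · · · · · · ·
    · · · · · · · ·
    · · · · · · · ·
    · · · · · · · ·

Z-buffer (winner per pixel, '.' = empty):
  . . . . . . . .
  . . . . . . 0 .
  . . . 3 0 0 0 .
  . . 4 3 0 0 0 .
  . 3 4 4 0 0 . .
  . 3 4 4 0 0 . .
  . 3 3 4 2 1 . .
  . 3 . . 0 0 . .
  . 3 . . 0 0 . .
  . 3 . . 1 . . .
  . . . . . . . .
  . . . . . . . .

Result: 1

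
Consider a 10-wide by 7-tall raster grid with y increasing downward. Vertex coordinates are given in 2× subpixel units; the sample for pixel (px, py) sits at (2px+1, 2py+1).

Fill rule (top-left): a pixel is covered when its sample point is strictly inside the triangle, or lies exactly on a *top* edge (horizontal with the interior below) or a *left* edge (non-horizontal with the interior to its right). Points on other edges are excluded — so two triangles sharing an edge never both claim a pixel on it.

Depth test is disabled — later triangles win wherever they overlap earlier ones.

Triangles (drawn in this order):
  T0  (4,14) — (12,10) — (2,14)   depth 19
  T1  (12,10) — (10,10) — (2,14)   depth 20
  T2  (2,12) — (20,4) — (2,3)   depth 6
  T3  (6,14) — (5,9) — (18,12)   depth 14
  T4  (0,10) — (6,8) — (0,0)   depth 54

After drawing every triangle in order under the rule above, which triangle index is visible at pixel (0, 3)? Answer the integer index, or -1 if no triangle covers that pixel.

T0:
  2·area = 8  (B↔C swapped to make it positive)
  edge (4, 14)→(2, 14): d=(-2,0) right/bottom  bias=-1
  edge (2, 14)→(12, 10): d=(10,-4) top-left  bias=+0
  edge (12, 10)→(4, 14): d=(-8,4) right/bottom  bias=-1
    (2,6)@(5, 13): e=[2,2,4] → X
    (3,6)@(7, 13): e=[2,10,-4] → .
  covered (1 px):
    . . . . . . . . . .
    . . . . . . . . . .
    . . . . . . . . . .
    . . . . . . . . . .
    . . . . . . . . . .
    . . . . . . . . . .
    . . X . . . . . . .
T1:
  2·area = 8  (B↔C swapped to make it positive)
  edge (12, 10)→(2, 14): d=(-10,4) right/bottom  bias=-1
  edge (2, 14)→(10, 10): d=(8,-4) top-left  bias=+0
  edge (10, 10)→(12, 10): d=(2,0) top-left  bias=+0
    (4,5)@(9, 11): e=[2,4,2] → X
    (5,5)@(11, 11): e=[-6,12,2] → .
    (4,6)@(9, 13): e=[-18,20,6] → .
  covered (1 px):
    . . . . . . . . . .
    . . . . . . . . . .
    . . . . . . . . . .
    . . . . . . . . . .
    . . . . . . . . . .
    . . . . X . . . . .
    . . . . . . . . . .
T2:
  2·area = 162  (B↔C swapped to make it positive)
  edge (2, 12)→(2, 3): d=(0,-9) top-left  bias=+0
  edge (2, 3)→(20, 4): d=(18,1) right/bottom  bias=-1
  edge (20, 4)→(2, 12): d=(-18,8) right/bottom  bias=-1
    (1,2)@(3, 5): e=[9,35,118] → X
    (2,2)@(5, 5): e=[27,33,102] → X
    (3,2)@(7, 5): e=[45,31,86] → X
    (4,2)@(9, 5): e=[63,29,70] → X
    (5,2)@(11, 5): e=[81,27,54] → X
    (6,2)@(13, 5): e=[99,25,38] → X
    (7,2)@(15, 5): e=[117,23,22] → X
    (8,2)@(17, 5): e=[135,21,6] → X
    (9,2)@(19, 5): e=[153,19,-10] → .
    (1,3)@(3, 7): e=[9,71,82] → X
    (7,3)@(15, 7): e=[117,59,-14] → .
    (8,3)@(17, 7): e=[135,57,-30] → .
  covered (18 px):
    . . . . . . . . . .
    . . . . . . . . . .
    . X X X X X X X X .
    . X X X X X X . . .
    . X X X . . . . . .
    . X . . . . . . . .
    . . . . . . . . . .
T3:
  2·area = 62
  edge (6, 14)→(5, 9): d=(-1,-5) top-left  bias=+0
  edge (5, 9)→(18, 12): d=(13,3) right/bottom  bias=-1
  edge (18, 12)→(6, 14): d=(-12,2) right/bottom  bias=-1
    (2,4)@(5, 9): e=[0,0,62] → .  [on edge]
    (3,5)@(7, 11): e=[8,20,34] → X
    (4,5)@(9, 11): e=[18,14,30] → X
    (5,5)@(11, 11): e=[28,8,26] → X
    (6,5)@(13, 11): e=[38,2,22] → X
    (7,5)@(15, 11): e=[48,-4,18] → .
    (3,6)@(7, 13): e=[6,46,10] → X
    (6,6)@(13, 13): e=[36,28,-2] → .
  covered (7 px):
    . . . . . . . . . .
    . . . . . . . . . .
    . . . . . . . . . .
    . . . . . . . . . .
    . . . . . . . . . .
    . . . X X X X . . .
    . . . X X X . . . .
T4:
  2·area = 60  (B↔C swapped to make it positive)
  edge (0, 10)→(0, 0): d=(0,-10) top-left  bias=+0
  edge (0, 0)→(6, 8): d=(6,8) right/bottom  bias=-1
  edge (6, 8)→(0, 10): d=(-6,2) right/bottom  bias=-1
    (0,1)@(1, 3): e=[10,10,40] → X
    (1,1)@(3, 3): e=[30,-6,36] → .
    (0,2)@(1, 5): e=[10,22,28] → X
    (1,2)@(3, 5): e=[30,6,24] → X
    (2,2)@(5, 5): e=[50,-10,20] → .
    (7,2)@(15, 5): e=[150,-90,0] → .  [on edge]
    (0,3)@(1, 7): e=[10,34,16] → X
    (2,3)@(5, 7): e=[50,2,8] → X
    (3,3)@(7, 7): e=[70,-14,4] → .
    (4,3)@(9, 7): e=[90,-30,0] → .  [on edge]
    (0,4)@(1, 9): e=[10,46,4] → X
    (1,4)@(3, 9): e=[30,30,0] → .  [on edge]
  covered (7 px):
    . . . . . . . . . .
    X . . . . . . . . .
    X X . . . . . . . .
    X X X . . . . . . .
    X . . . . . . . . .
    . . . . . . . . . .
    . . . . . . . . . .

Z-buffer (winner per pixel, '.' = empty):
  . . . . . . . . . .
  4 . . . . . . . . .
  4 4 2 2 2 2 2 2 2 .
  4 4 4 2 2 2 2 . . .
  4 2 2 2 . . . . . .
  . 2 . 3 3 3 3 . . .
  . . 0 3 3 3 . . . .

Answer: 4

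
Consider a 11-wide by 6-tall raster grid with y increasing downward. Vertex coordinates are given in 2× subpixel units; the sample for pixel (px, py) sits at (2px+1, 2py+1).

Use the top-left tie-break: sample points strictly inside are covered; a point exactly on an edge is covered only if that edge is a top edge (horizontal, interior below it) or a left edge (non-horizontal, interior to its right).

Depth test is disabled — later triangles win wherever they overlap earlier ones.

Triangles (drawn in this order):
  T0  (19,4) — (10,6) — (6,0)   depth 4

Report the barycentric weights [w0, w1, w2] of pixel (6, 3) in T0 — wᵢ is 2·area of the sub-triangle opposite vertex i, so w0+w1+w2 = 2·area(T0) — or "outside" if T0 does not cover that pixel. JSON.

T0:
  2·area = 62
  edge (19, 4)→(10, 6): d=(-9,2) right/bottom  bias=-1
  edge (10, 6)→(6, 0): d=(-4,-6) top-left  bias=+0
  edge (6, 0)→(19, 4): d=(13,4) right/bottom  bias=-1
    (3,0)@(7, 1): e=[51,2,9] → #
    (4,0)@(9, 1): e=[47,14,1] → #
    (5,0)@(11, 1): e=[43,26,-7] → ·
    (3,1)@(7, 3): e=[33,-6,35] → ·
    (4,1)@(9, 3): e=[29,6,27] → #
    (5,1)@(11, 3): e=[25,18,19] → #
    (6,1)@(13, 3): e=[21,30,11] → #
    (7,1)@(15, 3): e=[17,42,3] → #
    (8,1)@(17, 3): e=[13,54,-5] → ·
    (4,2)@(9, 5): e=[11,-2,53] → ·
    (5,2)@(11, 5): e=[7,10,45] → #
    (7,2)@(15, 5): e=[-1,34,29] → ·
  covered (8 px):
    · · · # # · · · · · ·
    · · · · # # # # · · ·
    · · · · · # # · · · ·
    · · · · · · · · · · ·
    · · · · · · · · · · ·
    · · · · · · · · · · ·

Final: "outside"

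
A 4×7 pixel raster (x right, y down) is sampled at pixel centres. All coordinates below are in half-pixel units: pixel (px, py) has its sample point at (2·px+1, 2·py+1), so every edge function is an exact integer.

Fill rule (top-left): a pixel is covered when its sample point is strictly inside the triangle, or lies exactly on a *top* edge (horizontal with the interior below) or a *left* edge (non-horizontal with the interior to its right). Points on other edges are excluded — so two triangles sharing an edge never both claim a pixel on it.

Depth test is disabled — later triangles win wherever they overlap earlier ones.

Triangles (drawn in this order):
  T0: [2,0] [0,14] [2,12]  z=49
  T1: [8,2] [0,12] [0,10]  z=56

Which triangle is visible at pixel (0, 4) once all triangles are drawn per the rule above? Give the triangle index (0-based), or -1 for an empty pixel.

T0:
  2·area = 24  (B↔C swapped to make it positive)
  edge (2, 0)→(2, 12): d=(0,12) right/bottom  bias=-1
  edge (2, 12)→(0, 14): d=(-2,2) right/bottom  bias=-1
  edge (0, 14)→(2, 0): d=(2,-14) top-left  bias=+0
    (0,3)@(1, 7): e=[12,12,0] → X  [on edge]
    (1,3)@(3, 7): e=[-12,8,28] → .
    (3,3)@(7, 7): e=[-60,0,84] → .  [on edge]
    (0,4)@(1, 9): e=[12,8,4] → X
    (1,4)@(3, 9): e=[-12,4,32] → .
    (2,4)@(5, 9): e=[-36,0,60] → .  [on edge]
    (0,5)@(1, 11): e=[12,4,8] → X
    (1,5)@(3, 11): e=[-12,0,36] → .  [on edge]
    (0,6)@(1, 13): e=[12,0,12] → .  [on edge]
  covered (3 px):
    . . . .
    . . . .
    . . . .
    X . . .
    X . . .
    X . . .
    . . . .
T1:
  2·area = 16
  edge (8, 2)→(0, 12): d=(-8,10) right/bottom  bias=-1
  edge (0, 12)→(0, 10): d=(0,-2) top-left  bias=+0
  edge (0, 10)→(8, 2): d=(8,-8) top-left  bias=+0
    (3,1)@(7, 3): e=[2,14,0] → X  [on edge]
    (2,2)@(5, 5): e=[6,10,0] → X  [on edge]
    (3,2)@(7, 5): e=[-14,14,16] → .
    (1,3)@(3, 7): e=[10,6,0] → X  [on edge]
    (2,3)@(5, 7): e=[-10,10,16] → .
    (0,4)@(1, 9): e=[14,2,0] → X  [on edge]
    (1,4)@(3, 9): e=[-6,6,16] → .
    (0,5)@(1, 11): e=[-2,2,16] → .
  covered (4 px):
    . . . .
    . . . X
    . . X .
    . X . .
    X . . .
    . . . .
    . . . .

Z-buffer (winner per pixel, '.' = empty):
  . . . .
  . . . 1
  . . 1 .
  0 1 . .
  1 . . .
  0 . . .
  . . . .

Result: 1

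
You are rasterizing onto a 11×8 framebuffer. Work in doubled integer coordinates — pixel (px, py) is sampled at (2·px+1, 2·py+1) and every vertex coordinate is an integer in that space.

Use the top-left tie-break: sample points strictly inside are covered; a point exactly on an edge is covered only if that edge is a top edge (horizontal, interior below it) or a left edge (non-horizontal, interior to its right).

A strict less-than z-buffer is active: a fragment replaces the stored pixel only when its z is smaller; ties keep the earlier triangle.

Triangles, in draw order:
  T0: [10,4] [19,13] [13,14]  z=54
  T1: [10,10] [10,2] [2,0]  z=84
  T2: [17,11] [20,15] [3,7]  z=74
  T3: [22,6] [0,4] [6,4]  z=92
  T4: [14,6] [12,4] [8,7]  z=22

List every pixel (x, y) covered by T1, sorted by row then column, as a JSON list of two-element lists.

T0:
  2·area = 63
  edge (10, 4)→(19, 13): d=(9,9) right/bottom  bias=-1
  edge (19, 13)→(13, 14): d=(-6,1) right/bottom  bias=-1
  edge (13, 14)→(10, 4): d=(-3,-10) top-left  bias=+0
    (3,0)@(7, 1): e=[0,84,-21] → ·  [on edge]
    (4,1)@(9, 3): e=[0,70,-7] → ·  [on edge]
    (5,2)@(11, 5): e=[0,56,7] → ·  [on edge]
    (5,3)@(11, 7): e=[18,44,1] → █
    (6,3)@(13, 7): e=[0,42,21] → ·  [on edge]
    (5,4)@(11, 9): e=[36,32,-5] → ·
    (6,4)@(13, 9): e=[18,30,15] → █
    (7,4)@(15, 9): e=[0,28,35] → ·  [on edge]
    (6,5)@(13, 11): e=[36,18,9] → █
    (7,5)@(15, 11): e=[18,16,29] → █
    (8,5)@(17, 11): e=[0,14,49] → ·  [on edge]
    (6,6)@(13, 13): e=[54,6,3] → █
    (9,6)@(19, 13): e=[0,0,63] → ·  [on edge]
    (3,7)@(7, 15): e=[126,0,-63] → ·  [on edge]
    (10,7)@(21, 15): e=[0,-14,77] → ·  [on edge]
  covered (7 px):
    · · · · · · · · · · ·
    · · · · · · · · · · ·
    · · · · · · · · · · ·
    · · · · · █ · · · · ·
    · · · · · · █ · · · ·
    · · · · · · █ █ · · ·
    · · · · · · █ █ █ · ·
    · · · · · · · · · · ·
T1:
  2·area = 64  (B↔C swapped to make it positive)
  edge (10, 10)→(2, 0): d=(-8,-10) top-left  bias=+0
  edge (2, 0)→(10, 2): d=(8,2) right/bottom  bias=-1
  edge (10, 2)→(10, 10): d=(0,8) right/bottom  bias=-1
    (1,0)@(3, 1): e=[2,6,56] → █
    (2,0)@(5, 1): e=[22,2,40] → █
    (3,0)@(7, 1): e=[42,-2,24] → ·
    (1,1)@(3, 3): e=[-14,22,56] → ·
    (2,1)@(5, 3): e=[6,18,40] → █
    (3,1)@(7, 3): e=[26,14,24] → █
    (4,1)@(9, 3): e=[46,10,8] → █
    (5,1)@(11, 3): e=[66,6,-8] → ·
    (2,2)@(5, 5): e=[-10,34,40] → ·
    (3,2)@(7, 5): e=[10,30,24] → █
    (5,2)@(11, 5): e=[50,22,-8] → ·
    (3,3)@(7, 7): e=[-6,46,24] → ·
  covered (8 px):
    · █ █ · · · · · · · ·
    · · █ █ █ · · · · · ·
    · · · █ █ · · · · · ·
    · · · · █ · · · · · ·
    · · · · · · · · · · ·
    · · · · · · · · · · ·
    · · · · · · · · · · ·
    · · · · · · · · · · ·
T2:
  2·area = 44
  edge (17, 11)→(20, 15): d=(3,4) right/bottom  bias=-1
  edge (20, 15)→(3, 7): d=(-17,-8) top-left  bias=+0
  edge (3, 7)→(17, 11): d=(14,4) right/bottom  bias=-1
    (5,1)@(11, 3): e=[0,132,-88] → ·  [on edge]
    (1,3)@(3, 7): e=[44,0,0] → ·  [on edge]
    (4,4)@(9, 9): e=[26,14,4] → █
    (5,4)@(11, 9): e=[18,30,-4] → ·
    (4,5)@(9, 11): e=[32,-20,32] → ·
    (6,5)@(13, 11): e=[16,12,16] → █
    (7,5)@(15, 11): e=[8,28,8] → █
    (8,5)@(17, 11): e=[0,44,0] → ·  [on edge]
    (6,6)@(13, 13): e=[22,-22,44] → ·
    (7,6)@(15, 13): e=[14,-6,36] → ·
    (8,6)@(17, 13): e=[6,10,28] → █
    (9,6)@(19, 13): e=[-2,26,20] → ·
  covered (4 px):
    · · · · · · · · · · ·
    · · · · · · · · · · ·
    · · · · · · · · · · ·
    · · · · · · · · · · ·
    · · · · █ · · · · · ·
    · · · · · · █ █ · · ·
    · · · · · · · · █ · ·
    · · · · · · · · · · ·
T3:
  2·area = 12
  edge (22, 6)→(0, 4): d=(-22,-2) top-left  bias=+0
  edge (0, 4)→(6, 4): d=(6,0) top-left  bias=+0
  edge (6, 4)→(22, 6): d=(16,2) right/bottom  bias=-1
    (5,2)@(11, 5): e=[0,6,6] → █  [on edge]
    (6,2)@(13, 5): e=[4,6,2] → █
    (7,2)@(15, 5): e=[8,6,-2] → ·
    (5,3)@(11, 7): e=[-44,18,38] → ·
    (6,3)@(13, 7): e=[-40,18,34] → ·
  covered (2 px):
    · · · · · · · · · · ·
    · · · · · · · · · · ·
    · · · · · █ █ · · · ·
    · · · · · · · · · · ·
    · · · · · · · · · · ·
    · · · · · · · · · · ·
    · · · · · · · · · · ·
    · · · · · · · · · · ·
T4:
  2·area = 14  (B↔C swapped to make it positive)
  edge (14, 6)→(8, 7): d=(-6,1) right/bottom  bias=-1
  edge (8, 7)→(12, 4): d=(4,-3) top-left  bias=+0
  edge (12, 4)→(14, 6): d=(2,2) right/bottom  bias=-1
    (4,0)@(9, 1): e=[35,-21,0] → ·  [on edge]
    (5,1)@(11, 3): e=[21,-7,0] → ·  [on edge]
    (5,2)@(11, 5): e=[9,1,4] → █
    (6,2)@(13, 5): e=[7,7,0] → ·  [on edge]
    (5,3)@(11, 7): e=[-3,9,8] → ·
    (7,3)@(15, 7): e=[-7,21,0] → ·  [on edge]
    (8,4)@(17, 9): e=[-21,35,0] → ·  [on edge]
    (9,5)@(19, 11): e=[-35,49,0] → ·  [on edge]
    (10,6)@(21, 13): e=[-49,63,0] → ·  [on edge]
  covered (1 px):
    · · · · · · · · · · ·
    · · · · · · · · · · ·
    · · · · · █ · · · · ·
    · · · · · · · · · · ·
    · · · · · · · · · · ·
    · · · · · · · · · · ·
    · · · · · · · · · · ·
    · · · · · · · · · · ·

Final: [[1,0],[2,0],[2,1],[3,1],[4,1],[3,2],[4,2],[4,3]]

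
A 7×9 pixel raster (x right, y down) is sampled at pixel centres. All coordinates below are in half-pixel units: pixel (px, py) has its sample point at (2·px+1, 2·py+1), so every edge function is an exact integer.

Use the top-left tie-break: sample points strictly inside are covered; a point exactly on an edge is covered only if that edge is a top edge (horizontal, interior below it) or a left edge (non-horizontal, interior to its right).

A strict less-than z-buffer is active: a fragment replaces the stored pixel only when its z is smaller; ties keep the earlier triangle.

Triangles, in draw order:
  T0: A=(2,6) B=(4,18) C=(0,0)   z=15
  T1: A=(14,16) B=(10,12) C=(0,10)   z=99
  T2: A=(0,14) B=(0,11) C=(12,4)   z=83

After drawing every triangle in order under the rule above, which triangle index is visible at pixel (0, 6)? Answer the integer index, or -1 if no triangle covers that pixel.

T0:
  2·area = 12
  edge (2, 6)→(4, 18): d=(2,12) right/bottom  bias=-1
  edge (4, 18)→(0, 0): d=(-4,-18) top-left  bias=+0
  edge (0, 0)→(2, 6): d=(2,6) right/bottom  bias=-1
    (0,1)@(1, 3): e=[6,6,0] → .  [on edge]
    (1,4)@(3, 9): e=[-6,18,0] → .  [on edge]
    (1,6)@(3, 13): e=[2,2,8] → X
    (2,6)@(5, 13): e=[-22,38,-4] → .
    (1,7)@(3, 15): e=[6,-6,12] → .
    (2,7)@(5, 15): e=[-18,30,0] → .  [on edge]
  covered (1 px):
    . . . . . . .
    . . . . . . .
    . . . . . . .
    . . . . . . .
    . . . . . . .
    . . . . . . .
    . X . . . . .
    . . . . . . .
    . . . . . . .
T1:
  2·area = 32  (B↔C swapped to make it positive)
  edge (14, 16)→(0, 10): d=(-14,-6) top-left  bias=+0
  edge (0, 10)→(10, 12): d=(10,2) right/bottom  bias=-1
  edge (10, 12)→(14, 16): d=(4,4) right/bottom  bias=-1
    (0,1)@(1, 3): e=[104,-72,0] → .  [on edge]
    (1,2)@(3, 5): e=[88,-56,0] → .  [on edge]
    (2,3)@(5, 7): e=[72,-40,0] → .  [on edge]
    (3,4)@(7, 9): e=[56,-24,0] → .  [on edge]
    (1,5)@(3, 11): e=[4,4,24] → X
    (2,5)@(5, 11): e=[16,0,16] → .  [on edge]
    (4,5)@(9, 11): e=[40,-8,0] → .  [on edge]
    (1,6)@(3, 13): e=[-24,24,32] → .
    (3,6)@(7, 13): e=[0,16,16] → X  [on edge]
    (4,6)@(9, 13): e=[12,12,8] → X
    (5,6)@(11, 13): e=[24,8,0] → .  [on edge]
    (3,7)@(7, 15): e=[-28,36,24] → .
    (6,7)@(13, 15): e=[8,24,0] → .  [on edge]
  covered (3 px):
    . . . . . . .
    . . . . . . .
    . . . . . . .
    . . . . . . .
    . . . . . . .
    . X . . . . .
    . . . X X . .
    . . . . . . .
    . . . . . . .
T2:
  2·area = 36
  edge (0, 14)→(0, 11): d=(0,-3) top-left  bias=+0
  edge (0, 11)→(12, 4): d=(12,-7) top-left  bias=+0
  edge (12, 4)→(0, 14): d=(-12,10) right/bottom  bias=-1
    (3,3)@(7, 7): e=[21,1,14] → X
    (4,3)@(9, 7): e=[27,15,-6] → .
    (2,4)@(5, 9): e=[15,11,10] → X
    (3,4)@(7, 9): e=[21,25,-10] → .
    (0,5)@(1, 11): e=[3,7,26] → X
    (1,5)@(3, 11): e=[9,21,6] → X
    (2,5)@(5, 11): e=[15,35,-14] → .
    (0,6)@(1, 13): e=[3,31,2] → X
    (1,6)@(3, 13): e=[9,45,-18] → .
    (0,7)@(1, 15): e=[3,55,-22] → .
  covered (5 px):
    . . . . . . .
    . . . . . . .
    . . . . . . .
    . . . X . . .
    . . X . . . .
    X X . . . . .
    X . . . . . .
    . . . . . . .
    . . . . . . .

Z-buffer (winner per pixel, '.' = empty):
  . . . . . . .
  . . . . . . .
  . . . . . . .
  . . . 2 . . .
  . . 2 . . . .
  2 2 . . . . .
  2 0 . 1 1 . .
  . . . . . . .
  . . . . . . .

Result: 2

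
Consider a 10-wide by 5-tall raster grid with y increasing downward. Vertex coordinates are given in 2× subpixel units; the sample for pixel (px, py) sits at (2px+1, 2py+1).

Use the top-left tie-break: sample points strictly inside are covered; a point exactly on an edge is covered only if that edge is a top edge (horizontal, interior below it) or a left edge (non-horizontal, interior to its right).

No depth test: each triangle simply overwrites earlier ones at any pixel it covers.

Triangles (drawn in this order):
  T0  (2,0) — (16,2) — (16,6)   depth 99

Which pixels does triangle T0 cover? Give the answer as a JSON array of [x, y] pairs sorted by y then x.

T0:
  2·area = 56
  edge (2, 0)→(16, 2): d=(14,2) right/bottom  bias=-1
  edge (16, 2)→(16, 6): d=(0,4) right/bottom  bias=-1
  edge (16, 6)→(2, 0): d=(-14,-6) top-left  bias=+0
    (2,0)@(5, 1): e=[8,44,4] → #
    (3,0)@(7, 1): e=[4,36,16] → #
    (4,0)@(9, 1): e=[0,28,28] → ·  [on edge]
    (2,1)@(5, 3): e=[36,44,-24] → ·
    (3,1)@(7, 3): e=[32,36,-12] → ·
    (4,1)@(9, 3): e=[28,28,0] → #  [on edge]
    (5,1)@(11, 3): e=[24,20,12] → #
    (6,1)@(13, 3): e=[20,12,24] → #
    (7,1)@(15, 3): e=[16,4,36] → #
    (8,1)@(17, 3): e=[12,-4,48] → ·
    (4,2)@(9, 5): e=[56,28,-28] → ·
    (5,2)@(11, 5): e=[52,20,-16] → ·
  covered (7 px):
    · · # # · · · · · ·
    · · · · # # # # · ·
    · · · · · · · # · ·
    · · · · · · · · · ·
    · · · · · · · · · ·

Final: [[2,0],[3,0],[4,1],[5,1],[6,1],[7,1],[7,2]]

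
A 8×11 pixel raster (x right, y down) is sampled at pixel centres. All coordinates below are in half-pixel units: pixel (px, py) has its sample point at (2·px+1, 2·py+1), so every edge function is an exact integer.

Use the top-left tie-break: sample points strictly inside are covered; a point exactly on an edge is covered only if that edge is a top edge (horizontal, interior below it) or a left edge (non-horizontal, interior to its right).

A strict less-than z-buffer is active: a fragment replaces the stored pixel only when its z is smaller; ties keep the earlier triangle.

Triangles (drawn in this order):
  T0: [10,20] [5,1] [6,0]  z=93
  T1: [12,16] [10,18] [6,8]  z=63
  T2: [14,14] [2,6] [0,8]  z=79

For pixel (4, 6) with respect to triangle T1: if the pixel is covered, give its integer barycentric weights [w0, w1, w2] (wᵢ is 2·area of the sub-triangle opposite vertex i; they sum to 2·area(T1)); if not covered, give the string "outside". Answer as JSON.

T0:
  2·area = 24
  edge (10, 20)→(5, 1): d=(-5,-19) top-left  bias=+0
  edge (5, 1)→(6, 0): d=(1,-1) top-left  bias=+0
  edge (6, 0)→(10, 20): d=(4,20) right/bottom  bias=-1
    (2,0)@(5, 1): e=[0,0,24] → #  [on edge]
    (3,0)@(7, 1): e=[38,2,-16] → ·
    (1,1)@(3, 3): e=[-48,0,72] → ·  [on edge]
    (2,1)@(5, 3): e=[-10,2,32] → ·
    (0,2)@(1, 5): e=[-96,0,120] → ·  [on edge]
    (3,2)@(7, 5): e=[18,6,0] → ·  [on edge]
    (3,3)@(7, 7): e=[8,8,8] → #
    (4,3)@(9, 7): e=[46,10,-32] → ·
    (3,4)@(7, 9): e=[-2,10,16] → ·
    (4,7)@(9, 15): e=[6,18,0] → ·  [on edge]
  covered (2 px):
    · · # · · · · ·
    · · · · · · · ·
    · · · · · · · ·
    · · · # · · · ·
    · · · · · · · ·
    · · · · · · · ·
    · · · · · · · ·
    · · · · · · · ·
    · · · · · · · ·
    · · · · · · · ·
    · · · · · · · ·
T1:
  2·area = 28
  edge (12, 16)→(10, 18): d=(-2,2) right/bottom  bias=-1
  edge (10, 18)→(6, 8): d=(-4,-10) top-left  bias=+0
  edge (6, 8)→(12, 16): d=(6,8) right/bottom  bias=-1
    (4,6)@(9, 13): e=[12,10,6] → #
    (5,6)@(11, 13): e=[8,30,-10] → ·
    (7,6)@(15, 13): e=[0,70,-42] → ·  [on edge]
    (4,7)@(9, 15): e=[8,2,18] → #
    (5,7)@(11, 15): e=[4,22,2] → #
    (6,7)@(13, 15): e=[0,42,-14] → ·  [on edge]
    (4,8)@(9, 17): e=[4,-6,30] → ·
    (5,8)@(11, 17): e=[0,14,14] → ·  [on edge]
    (4,9)@(9, 19): e=[0,-14,42] → ·  [on edge]
    (3,10)@(7, 21): e=[0,-42,70] → ·  [on edge]
  covered (3 px):
    · · · · · · · ·
    · · · · · · · ·
    · · · · · · · ·
    · · · · · · · ·
    · · · · · · · ·
    · · · · · · · ·
    · · · · # · · ·
    · · · · # # · ·
    · · · · · · · ·
    · · · · · · · ·
    · · · · · · · ·
T2:
  2·area = 40  (B↔C swapped to make it positive)
  edge (14, 14)→(0, 8): d=(-14,-6) top-left  bias=+0
  edge (0, 8)→(2, 6): d=(2,-2) top-left  bias=+0
  edge (2, 6)→(14, 14): d=(12,8) right/bottom  bias=-1
    (3,0)@(7, 1): e=[140,0,-100] → ·  [on edge]
    (2,1)@(5, 3): e=[100,0,-60] → ·  [on edge]
    (1,2)@(3, 5): e=[60,0,-20] → ·  [on edge]
    (0,3)@(1, 7): e=[20,0,20] → #  [on edge]
    (1,3)@(3, 7): e=[32,4,4] → #
    (2,3)@(5, 7): e=[44,8,-12] → ·
    (0,4)@(1, 9): e=[-8,4,44] → ·
    (1,4)@(3, 9): e=[4,8,28] → #
    (2,4)@(5, 9): e=[16,12,12] → #
    (3,4)@(7, 9): e=[28,16,-4] → ·
    (1,5)@(3, 11): e=[-24,12,52] → ·
    (2,5)@(5, 11): e=[-12,16,36] → ·
    (3,5)@(7, 11): e=[0,20,20] → #  [on edge]
  covered (6 px):
    · · · · · · · ·
    · · · · · · · ·
    · · · · · · · ·
    # # · · · · · ·
    · # # · · · · ·
    · · · # # · · ·
    · · · · · · · ·
    · · · · · · · ·
    · · · · · · · ·
    · · · · · · · ·
    · · · · · · · ·

Answer: [10,6,12]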